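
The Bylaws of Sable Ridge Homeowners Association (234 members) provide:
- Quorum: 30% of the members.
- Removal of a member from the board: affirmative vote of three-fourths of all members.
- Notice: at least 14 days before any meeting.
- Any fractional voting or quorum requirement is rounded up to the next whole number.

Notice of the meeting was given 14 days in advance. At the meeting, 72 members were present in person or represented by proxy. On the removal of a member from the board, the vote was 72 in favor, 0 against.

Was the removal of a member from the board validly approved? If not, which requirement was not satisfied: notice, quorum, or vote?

Invalid — vote requirement not satisfied.

Notice: 14 days given; 14 required. Satisfied.
Quorum: 30% of 234 = 70.20, rounded up to 71; 72 present. Satisfied.
Vote: requires three-fourths of all members (234); 3/4 of 234 = 175.50, rounded up to 176, so 176 needed; 72 in favor. Not satisfied.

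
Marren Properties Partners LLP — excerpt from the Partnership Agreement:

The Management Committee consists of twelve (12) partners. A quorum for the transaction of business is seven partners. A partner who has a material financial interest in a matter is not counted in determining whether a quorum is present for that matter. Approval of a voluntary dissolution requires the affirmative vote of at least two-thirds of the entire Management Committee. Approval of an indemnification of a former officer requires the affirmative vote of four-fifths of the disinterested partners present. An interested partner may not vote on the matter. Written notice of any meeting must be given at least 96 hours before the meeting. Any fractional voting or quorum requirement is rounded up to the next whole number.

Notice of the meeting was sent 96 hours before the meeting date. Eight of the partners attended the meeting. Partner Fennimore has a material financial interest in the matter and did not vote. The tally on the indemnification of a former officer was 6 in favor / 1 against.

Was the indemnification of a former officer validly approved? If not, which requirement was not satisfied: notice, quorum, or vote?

Valid — all requirements satisfied.

Notice: 96 hours given; 96 required (96 ≥ 96). Satisfied.
Quorum: 8 present, but the 1 interested partner does not count, leaving 7. Quorum is 7. Satisfied.
Vote: the indemnification of a former officer requires four-fifths of the disinterested partners present (8 − 1 = 7). 4/5 of 7 = 5.60, rounded up to 6, so 6 affirmative votes are needed; 6 voted in favor. Satisfied.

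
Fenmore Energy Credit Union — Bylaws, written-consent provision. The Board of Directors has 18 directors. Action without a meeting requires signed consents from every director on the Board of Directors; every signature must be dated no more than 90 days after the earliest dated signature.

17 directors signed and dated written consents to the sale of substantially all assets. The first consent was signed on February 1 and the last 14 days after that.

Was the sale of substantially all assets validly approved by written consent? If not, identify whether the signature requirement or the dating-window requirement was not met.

Signatures required: every one of 18 — unanimous means all 18, so 18 needed; 17 signed. Insufficient.
Dating window: the latest signature is 14 days after the earliest; the limit is 90 days. Within the window.

Not effective — insufficient signatures.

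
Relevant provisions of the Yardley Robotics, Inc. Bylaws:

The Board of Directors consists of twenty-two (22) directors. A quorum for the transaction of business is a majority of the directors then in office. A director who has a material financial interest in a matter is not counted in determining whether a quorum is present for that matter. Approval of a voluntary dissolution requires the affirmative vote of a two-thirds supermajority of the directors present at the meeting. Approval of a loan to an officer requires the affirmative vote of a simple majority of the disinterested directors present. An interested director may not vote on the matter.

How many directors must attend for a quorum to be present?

A majority of 22 is 12.

12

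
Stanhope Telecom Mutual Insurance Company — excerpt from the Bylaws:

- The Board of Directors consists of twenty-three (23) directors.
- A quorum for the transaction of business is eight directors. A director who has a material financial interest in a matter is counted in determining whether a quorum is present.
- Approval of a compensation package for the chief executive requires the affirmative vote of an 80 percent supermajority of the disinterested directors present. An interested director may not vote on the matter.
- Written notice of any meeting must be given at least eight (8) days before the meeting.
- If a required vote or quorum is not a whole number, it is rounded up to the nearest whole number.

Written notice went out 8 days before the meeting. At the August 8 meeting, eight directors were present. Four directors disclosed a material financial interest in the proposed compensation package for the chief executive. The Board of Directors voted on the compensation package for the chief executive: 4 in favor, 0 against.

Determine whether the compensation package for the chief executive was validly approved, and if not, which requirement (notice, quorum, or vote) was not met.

Valid — all requirements satisfied.

Notice: 8 days given; 8 required (8 ≥ 8). Satisfied.
Quorum: 8 present (interested directors count toward quorum); quorum is 8. Satisfied.
Vote: the compensation package for the chief executive requires four-fifths of the disinterested directors present (8 − 4 = 4). 4/5 of 4 = 3.20, rounded up to 4, so 4 affirmative votes are needed; 4 voted in favor. Satisfied.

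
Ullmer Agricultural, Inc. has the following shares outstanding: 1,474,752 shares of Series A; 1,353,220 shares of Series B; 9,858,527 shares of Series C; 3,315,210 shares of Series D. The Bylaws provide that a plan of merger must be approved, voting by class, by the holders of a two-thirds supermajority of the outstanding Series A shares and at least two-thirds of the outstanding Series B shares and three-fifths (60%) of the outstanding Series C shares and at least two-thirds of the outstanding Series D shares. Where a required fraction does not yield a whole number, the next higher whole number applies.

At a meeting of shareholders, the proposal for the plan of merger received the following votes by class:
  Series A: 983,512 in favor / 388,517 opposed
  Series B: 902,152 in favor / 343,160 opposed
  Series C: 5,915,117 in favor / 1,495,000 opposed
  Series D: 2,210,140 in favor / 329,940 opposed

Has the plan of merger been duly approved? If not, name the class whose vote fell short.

Approved — every class gave the required vote.

Series A: 2/3 of 1474752 = 983168; 983,168 required, 983,512 in favor — approved.
Series B: 2/3 of 1353220 = 902146.67, rounded up to 902147; 902,147 required, 902,152 in favor — approved.
Series C: 3/5 of 9858527 = 5915116.20, rounded up to 5915117; 5,915,117 required, 5,915,117 in favor — approved.
Series D: 2/3 of 3315210 = 2210140; 2,210,140 required, 2,210,140 in favor — approved.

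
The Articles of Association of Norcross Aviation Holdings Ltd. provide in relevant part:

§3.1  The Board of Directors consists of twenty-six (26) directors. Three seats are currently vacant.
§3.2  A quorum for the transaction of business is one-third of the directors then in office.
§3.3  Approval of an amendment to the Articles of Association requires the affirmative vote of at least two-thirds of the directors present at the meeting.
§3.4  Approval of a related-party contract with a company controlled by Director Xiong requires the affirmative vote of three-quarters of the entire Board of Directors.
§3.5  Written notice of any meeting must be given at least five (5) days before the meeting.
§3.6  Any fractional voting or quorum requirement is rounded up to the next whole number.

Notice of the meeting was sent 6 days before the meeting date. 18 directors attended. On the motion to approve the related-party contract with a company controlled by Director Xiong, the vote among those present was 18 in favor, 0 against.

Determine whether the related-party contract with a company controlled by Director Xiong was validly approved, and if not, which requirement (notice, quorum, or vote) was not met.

Notice: 6 days given; 5 required (6 ≥ 5). Satisfied.
Quorum: 18 present; quorum is 8. Satisfied.
Vote: the related-party contract with a company controlled by Director Xiong requires three-fourths of the entire Board of Directors (26). 3/4 of 26 = 19.50, rounded up to 20, so 20 affirmative votes are needed; 18 voted in favor. Not satisfied.

Invalid — vote requirement not satisfied.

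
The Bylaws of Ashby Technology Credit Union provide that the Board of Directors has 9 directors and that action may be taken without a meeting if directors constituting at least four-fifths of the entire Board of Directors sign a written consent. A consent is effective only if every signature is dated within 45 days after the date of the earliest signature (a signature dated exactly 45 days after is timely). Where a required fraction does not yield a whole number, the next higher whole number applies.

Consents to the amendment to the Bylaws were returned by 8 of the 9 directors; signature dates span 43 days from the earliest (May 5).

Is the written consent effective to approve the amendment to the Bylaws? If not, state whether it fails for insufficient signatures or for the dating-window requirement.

Signatures required: at least four-fifths of 9 — 4/5 of 9 = 7.20, rounded up to 8, so 8 needed; 8 signed. Sufficient.
Dating window: the latest signature is 43 days after the earliest; the limit is 45 days. Within the window.

Effective — both the signature and dating-window requirements are satisfied.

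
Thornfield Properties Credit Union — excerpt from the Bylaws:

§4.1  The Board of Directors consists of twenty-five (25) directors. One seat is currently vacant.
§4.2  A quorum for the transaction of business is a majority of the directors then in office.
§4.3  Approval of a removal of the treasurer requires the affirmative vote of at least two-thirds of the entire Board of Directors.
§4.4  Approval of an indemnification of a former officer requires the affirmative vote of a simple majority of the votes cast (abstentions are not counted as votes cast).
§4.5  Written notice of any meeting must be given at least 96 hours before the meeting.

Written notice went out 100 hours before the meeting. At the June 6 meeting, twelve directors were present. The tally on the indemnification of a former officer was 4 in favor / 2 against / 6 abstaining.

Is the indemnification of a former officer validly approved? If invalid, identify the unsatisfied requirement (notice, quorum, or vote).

Invalid — quorum requirement not satisfied.

Notice: 100 hours given; 96 required (100 ≥ 96). Satisfied.
Quorum: 12 present; quorum is 13. Not satisfied.
Vote: the indemnification of a former officer requires a majority of the votes cast (12 present − 6 abstaining = 6). A majority of 6 is 4, so 4 affirmative votes are needed; 4 voted in favor. Satisfied. (Moot — without a quorum no business can be validly transacted.)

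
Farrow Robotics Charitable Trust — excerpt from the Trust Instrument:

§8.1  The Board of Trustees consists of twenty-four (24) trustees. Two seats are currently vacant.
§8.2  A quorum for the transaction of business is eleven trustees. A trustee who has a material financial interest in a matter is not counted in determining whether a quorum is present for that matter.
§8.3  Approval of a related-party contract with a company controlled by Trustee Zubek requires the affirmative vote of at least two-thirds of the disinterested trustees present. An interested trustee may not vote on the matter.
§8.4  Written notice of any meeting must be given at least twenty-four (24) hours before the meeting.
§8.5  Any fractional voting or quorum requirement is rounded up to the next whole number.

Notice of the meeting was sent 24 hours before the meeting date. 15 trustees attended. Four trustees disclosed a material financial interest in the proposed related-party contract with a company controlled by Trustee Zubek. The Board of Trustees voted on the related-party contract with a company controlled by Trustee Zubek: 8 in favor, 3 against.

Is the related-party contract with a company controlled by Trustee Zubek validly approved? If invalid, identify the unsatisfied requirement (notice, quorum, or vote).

Valid — all requirements satisfied.

Notice: 24 hours given; 24 required (24 ≥ 24). Satisfied.
Quorum: 15 present, but the 4 interested trustees do not count, leaving 11. Quorum is 11. Satisfied.
Vote: the related-party contract with a company controlled by Trustee Zubek requires two-thirds of the disinterested trustees present (15 − 4 = 11). 2/3 of 11 = 7.33, rounded up to 8, so 8 affirmative votes are needed; 8 voted in favor. Satisfied.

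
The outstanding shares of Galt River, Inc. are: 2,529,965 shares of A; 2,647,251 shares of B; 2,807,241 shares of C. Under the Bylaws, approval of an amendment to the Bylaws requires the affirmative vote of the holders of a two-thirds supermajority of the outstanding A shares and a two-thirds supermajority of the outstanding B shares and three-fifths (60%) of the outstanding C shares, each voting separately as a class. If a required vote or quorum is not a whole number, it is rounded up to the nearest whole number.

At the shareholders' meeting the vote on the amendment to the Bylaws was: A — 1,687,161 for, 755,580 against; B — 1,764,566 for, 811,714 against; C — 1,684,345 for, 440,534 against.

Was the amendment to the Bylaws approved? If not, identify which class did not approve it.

Not approved — the B shares did not give the required vote.

A: 2/3 of 2529965 = 1686643.33, rounded up to 1686644; 1,686,644 required, 1,687,161 in favor — approved.
B: 2/3 of 2647251 = 1764834; 1,764,834 required, 1,764,566 in favor — not approved.
C: 3/5 of 2807241 = 1684344.60, rounded up to 1684345; 1,684,345 required, 1,684,345 in favor — approved.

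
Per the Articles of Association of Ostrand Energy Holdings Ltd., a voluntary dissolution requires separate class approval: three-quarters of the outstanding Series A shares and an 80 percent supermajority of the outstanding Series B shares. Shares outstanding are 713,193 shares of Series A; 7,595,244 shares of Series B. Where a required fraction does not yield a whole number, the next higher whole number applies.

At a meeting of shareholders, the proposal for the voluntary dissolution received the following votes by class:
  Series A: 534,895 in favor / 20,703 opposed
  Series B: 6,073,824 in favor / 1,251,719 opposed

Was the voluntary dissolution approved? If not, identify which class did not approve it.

Not approved — the Series B shares did not give the required vote.

Series A: 3/4 of 713193 = 534894.75, rounded up to 534895; 534,895 required, 534,895 in favor — approved.
Series B: 4/5 of 7595244 = 6076195.20, rounded up to 6076196; 6,076,196 required, 6,073,824 in favor — not approved.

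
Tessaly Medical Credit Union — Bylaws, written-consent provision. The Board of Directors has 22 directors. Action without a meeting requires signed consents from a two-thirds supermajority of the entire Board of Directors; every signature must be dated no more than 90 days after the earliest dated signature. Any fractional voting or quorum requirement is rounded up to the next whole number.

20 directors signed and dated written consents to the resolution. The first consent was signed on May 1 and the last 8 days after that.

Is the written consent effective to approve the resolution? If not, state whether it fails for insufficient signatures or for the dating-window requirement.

Effective — both the signature and dating-window requirements are satisfied.

Signatures required: a two-thirds supermajority of 22 — 2/3 of 22 = 14.67, rounded up to 15, so 15 needed; 20 signed. Sufficient.
Dating window: the latest signature is 8 days after the earliest; the limit is 90 days. Within the window.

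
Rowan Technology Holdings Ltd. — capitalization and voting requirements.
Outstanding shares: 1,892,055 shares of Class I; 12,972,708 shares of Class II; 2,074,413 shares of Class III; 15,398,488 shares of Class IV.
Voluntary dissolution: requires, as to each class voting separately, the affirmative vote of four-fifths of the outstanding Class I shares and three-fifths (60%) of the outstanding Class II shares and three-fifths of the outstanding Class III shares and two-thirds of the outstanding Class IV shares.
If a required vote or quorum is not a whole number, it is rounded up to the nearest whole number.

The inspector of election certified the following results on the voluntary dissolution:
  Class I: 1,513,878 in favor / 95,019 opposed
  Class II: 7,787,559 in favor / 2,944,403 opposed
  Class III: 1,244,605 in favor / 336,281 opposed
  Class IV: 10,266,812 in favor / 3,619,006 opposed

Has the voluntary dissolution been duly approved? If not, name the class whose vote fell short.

Class I: 4/5 of 1892055 = 1513644; 1,513,644 required, 1,513,878 in favor — approved.
Class II: 3/5 of 12972708 = 7783624.80, rounded up to 7783625; 7,783,625 required, 7,787,559 in favor — approved.
Class III: 3/5 of 2074413 = 1244647.80, rounded up to 1244648; 1,244,648 required, 1,244,605 in favor — not approved.
Class IV: 2/3 of 15398488 = 10265658.67, rounded up to 10265659; 10,265,659 required, 10,266,812 in favor — approved.

Not approved — the Class III shares did not give the required vote.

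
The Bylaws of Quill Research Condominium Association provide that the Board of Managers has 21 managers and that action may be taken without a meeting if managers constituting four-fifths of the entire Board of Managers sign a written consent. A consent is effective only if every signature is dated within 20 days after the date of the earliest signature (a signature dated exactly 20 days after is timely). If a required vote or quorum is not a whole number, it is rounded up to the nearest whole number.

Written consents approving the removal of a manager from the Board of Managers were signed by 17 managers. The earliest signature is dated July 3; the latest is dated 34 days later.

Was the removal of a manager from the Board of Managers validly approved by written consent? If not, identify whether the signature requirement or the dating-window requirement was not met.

Not effective — dating-window requirement not satisfied.

Signatures required: four-fifths of 21 — 4/5 of 21 = 16.80, rounded up to 17, so 17 needed; 17 signed. Sufficient.
Dating window: the latest signature is 34 days after the earliest; the limit is 20 days. Outside the window.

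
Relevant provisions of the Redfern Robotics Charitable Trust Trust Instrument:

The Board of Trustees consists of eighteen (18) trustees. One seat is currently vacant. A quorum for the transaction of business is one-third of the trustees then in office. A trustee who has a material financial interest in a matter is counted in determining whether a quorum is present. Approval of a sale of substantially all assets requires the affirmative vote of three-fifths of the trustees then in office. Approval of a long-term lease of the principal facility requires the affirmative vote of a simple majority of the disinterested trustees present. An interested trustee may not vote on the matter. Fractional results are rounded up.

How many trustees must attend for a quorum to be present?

6

1/3 of 17 = 5.67, rounded up to 6.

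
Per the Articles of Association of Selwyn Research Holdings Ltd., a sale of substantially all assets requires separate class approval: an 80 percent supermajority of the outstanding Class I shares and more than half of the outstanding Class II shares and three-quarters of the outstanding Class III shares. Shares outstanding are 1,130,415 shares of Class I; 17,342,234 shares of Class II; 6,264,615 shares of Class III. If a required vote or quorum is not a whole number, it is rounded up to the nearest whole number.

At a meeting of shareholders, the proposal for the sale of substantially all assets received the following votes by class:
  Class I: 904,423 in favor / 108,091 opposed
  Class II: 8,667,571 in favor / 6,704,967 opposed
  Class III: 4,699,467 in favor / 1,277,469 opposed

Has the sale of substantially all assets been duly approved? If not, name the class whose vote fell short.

Not approved — the Class II shares did not give the required vote.

Class I: 4/5 of 1130415 = 904332; 904,332 required, 904,423 in favor — approved.
Class II: a majority of 17342234 is 8671118; 8,671,118 required, 8,667,571 in favor — not approved.
Class III: 3/4 of 6264615 = 4698461.25, rounded up to 4698462; 4,698,462 required, 4,699,467 in favor — approved.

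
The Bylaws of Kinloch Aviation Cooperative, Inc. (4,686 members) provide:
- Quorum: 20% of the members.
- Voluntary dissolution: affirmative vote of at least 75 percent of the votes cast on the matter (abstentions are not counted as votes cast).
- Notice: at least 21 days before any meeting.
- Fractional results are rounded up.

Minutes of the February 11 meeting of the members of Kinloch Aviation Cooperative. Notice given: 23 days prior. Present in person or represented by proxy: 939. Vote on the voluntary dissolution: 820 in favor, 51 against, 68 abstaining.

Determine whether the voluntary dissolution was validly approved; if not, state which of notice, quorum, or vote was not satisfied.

Valid — all requirements satisfied.

Notice: 23 days given; 21 required. Satisfied.
Quorum: 20% of 4,686 = 937.20, rounded up to 938; 939 present. Satisfied.
Vote: requires three-fourths of the votes cast (939 − 68 abstaining = 871); 3/4 of 871 = 653.25, rounded up to 654, so 654 needed; 820 in favor. Satisfied.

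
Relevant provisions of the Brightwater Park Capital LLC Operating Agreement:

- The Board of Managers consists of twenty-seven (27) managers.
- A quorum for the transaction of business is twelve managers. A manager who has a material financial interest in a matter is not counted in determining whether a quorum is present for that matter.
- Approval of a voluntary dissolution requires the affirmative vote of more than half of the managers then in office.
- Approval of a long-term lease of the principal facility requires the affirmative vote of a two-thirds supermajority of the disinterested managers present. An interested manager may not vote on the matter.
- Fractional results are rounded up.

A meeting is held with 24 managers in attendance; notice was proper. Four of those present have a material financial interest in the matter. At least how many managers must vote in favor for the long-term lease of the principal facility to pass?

The long-term lease of the principal facility requires two-thirds of the disinterested managers present (24 − 4 = 20).
2/3 of 20 = 13.33, rounded up to 14.

14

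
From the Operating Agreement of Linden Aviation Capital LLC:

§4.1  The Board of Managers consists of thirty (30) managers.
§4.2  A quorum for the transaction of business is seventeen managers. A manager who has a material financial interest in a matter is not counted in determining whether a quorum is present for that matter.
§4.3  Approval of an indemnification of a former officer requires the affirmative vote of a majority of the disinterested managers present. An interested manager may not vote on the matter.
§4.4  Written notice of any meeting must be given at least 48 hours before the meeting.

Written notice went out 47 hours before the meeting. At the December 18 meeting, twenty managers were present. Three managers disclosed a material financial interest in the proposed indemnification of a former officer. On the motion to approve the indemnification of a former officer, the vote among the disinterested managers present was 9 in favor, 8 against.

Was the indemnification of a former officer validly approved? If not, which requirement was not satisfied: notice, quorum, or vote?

Invalid — notice requirement not satisfied.

Notice: 47 hours given; 48 required (47 < 48). Not satisfied.
Quorum: 20 present, but the 3 interested managers do not count, leaving 17. Quorum is 17. Satisfied.
Vote: the indemnification of a former officer requires a majority of the disinterested managers present (20 − 3 = 17). A majority of 17 is 9, so 9 affirmative votes are needed; 9 voted in favor. Satisfied.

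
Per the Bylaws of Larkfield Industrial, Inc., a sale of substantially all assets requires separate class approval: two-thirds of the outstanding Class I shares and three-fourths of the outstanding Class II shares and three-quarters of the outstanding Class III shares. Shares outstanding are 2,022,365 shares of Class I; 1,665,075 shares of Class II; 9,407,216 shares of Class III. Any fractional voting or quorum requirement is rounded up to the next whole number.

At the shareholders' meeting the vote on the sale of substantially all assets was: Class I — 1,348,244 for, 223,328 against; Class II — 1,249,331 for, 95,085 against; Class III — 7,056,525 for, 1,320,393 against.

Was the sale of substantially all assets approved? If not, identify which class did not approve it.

Class I: 2/3 of 2022365 = 1348243.33, rounded up to 1348244; 1,348,244 required, 1,348,244 in favor — approved.
Class II: 3/4 of 1665075 = 1248806.25, rounded up to 1248807; 1,248,807 required, 1,249,331 in favor — approved.
Class III: 3/4 of 9407216 = 7055412; 7,055,412 required, 7,056,525 in favor — approved.

Approved — every class gave the required vote.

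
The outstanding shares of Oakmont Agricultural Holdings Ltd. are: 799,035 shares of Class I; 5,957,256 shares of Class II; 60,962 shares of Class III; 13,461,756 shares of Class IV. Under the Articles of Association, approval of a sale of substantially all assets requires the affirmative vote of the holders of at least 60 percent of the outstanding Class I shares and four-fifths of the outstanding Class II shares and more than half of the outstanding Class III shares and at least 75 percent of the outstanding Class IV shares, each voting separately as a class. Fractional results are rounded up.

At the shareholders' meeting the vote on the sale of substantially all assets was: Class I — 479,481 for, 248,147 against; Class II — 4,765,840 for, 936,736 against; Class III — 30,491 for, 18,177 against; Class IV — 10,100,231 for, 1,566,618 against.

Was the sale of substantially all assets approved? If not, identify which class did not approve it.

Approved — every class gave the required vote.

Class I: 3/5 of 799035 = 479421; 479,421 required, 479,481 in favor — approved.
Class II: 4/5 of 5957256 = 4765804.80, rounded up to 4765805; 4,765,805 required, 4,765,840 in favor — approved.
Class III: a majority of 60962 is 30482; 30,482 required, 30,491 in favor — approved.
Class IV: 3/4 of 13461756 = 10096317; 10,096,317 required, 10,100,231 in favor — approved.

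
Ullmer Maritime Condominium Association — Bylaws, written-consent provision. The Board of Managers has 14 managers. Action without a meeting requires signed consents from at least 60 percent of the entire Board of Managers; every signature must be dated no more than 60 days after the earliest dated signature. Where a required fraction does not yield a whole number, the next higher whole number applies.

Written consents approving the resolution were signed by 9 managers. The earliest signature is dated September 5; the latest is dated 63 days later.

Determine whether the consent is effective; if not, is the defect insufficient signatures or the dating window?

Not effective — dating-window requirement not satisfied.

Signatures required: at least 60 percent of 14 — 3/5 of 14 = 8.40, rounded up to 9, so 9 needed; 9 signed. Sufficient.
Dating window: the latest signature is 63 days after the earliest; the limit is 60 days. Outside the window.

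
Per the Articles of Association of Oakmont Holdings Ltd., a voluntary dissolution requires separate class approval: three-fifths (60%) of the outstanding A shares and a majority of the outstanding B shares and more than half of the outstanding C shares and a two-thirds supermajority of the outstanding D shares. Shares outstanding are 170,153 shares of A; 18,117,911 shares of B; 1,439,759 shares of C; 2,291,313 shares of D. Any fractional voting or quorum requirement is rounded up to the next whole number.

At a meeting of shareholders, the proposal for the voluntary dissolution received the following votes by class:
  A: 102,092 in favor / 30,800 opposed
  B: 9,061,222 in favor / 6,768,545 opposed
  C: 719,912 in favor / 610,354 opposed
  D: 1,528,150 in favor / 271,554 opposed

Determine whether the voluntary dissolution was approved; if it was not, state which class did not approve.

Approved — every class gave the required vote.

A: 3/5 of 170153 = 102091.80, rounded up to 102092; 102,092 required, 102,092 in favor — approved.
B: a majority of 18117911 is 9058956; 9,058,956 required, 9,061,222 in favor — approved.
C: a majority of 1439759 is 719880; 719,880 required, 719,912 in favor — approved.
D: 2/3 of 2291313 = 1527542; 1,527,542 required, 1,528,150 in favor — approved.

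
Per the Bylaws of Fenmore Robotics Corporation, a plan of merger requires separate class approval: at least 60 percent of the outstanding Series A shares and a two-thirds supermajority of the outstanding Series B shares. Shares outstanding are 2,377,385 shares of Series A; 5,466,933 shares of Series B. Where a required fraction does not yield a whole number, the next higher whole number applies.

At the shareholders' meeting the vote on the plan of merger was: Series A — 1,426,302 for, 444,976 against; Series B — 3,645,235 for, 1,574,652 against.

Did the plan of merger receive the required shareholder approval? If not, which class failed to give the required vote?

Not approved — the Series A shares did not give the required vote.

Series A: 3/5 of 2377385 = 1426431; 1,426,431 required, 1,426,302 in favor — not approved.
Series B: 2/3 of 5466933 = 3644622; 3,644,622 required, 3,645,235 in favor — approved.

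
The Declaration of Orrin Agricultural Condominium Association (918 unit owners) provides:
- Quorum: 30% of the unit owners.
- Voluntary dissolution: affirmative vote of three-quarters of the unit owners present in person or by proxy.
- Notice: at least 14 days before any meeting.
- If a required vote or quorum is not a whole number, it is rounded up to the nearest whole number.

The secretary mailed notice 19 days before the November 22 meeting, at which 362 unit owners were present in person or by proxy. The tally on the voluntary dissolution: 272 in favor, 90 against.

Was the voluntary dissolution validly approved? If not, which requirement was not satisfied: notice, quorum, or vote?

Notice: 19 days given; 14 required. Satisfied.
Quorum: 30% of 918 = 275.40, rounded up to 276; 362 present. Satisfied.
Vote: requires three-fourths of those present (362); 3/4 of 362 = 271.50, rounded up to 272, so 272 needed; 272 in favor. Satisfied.

Valid — all requirements satisfied.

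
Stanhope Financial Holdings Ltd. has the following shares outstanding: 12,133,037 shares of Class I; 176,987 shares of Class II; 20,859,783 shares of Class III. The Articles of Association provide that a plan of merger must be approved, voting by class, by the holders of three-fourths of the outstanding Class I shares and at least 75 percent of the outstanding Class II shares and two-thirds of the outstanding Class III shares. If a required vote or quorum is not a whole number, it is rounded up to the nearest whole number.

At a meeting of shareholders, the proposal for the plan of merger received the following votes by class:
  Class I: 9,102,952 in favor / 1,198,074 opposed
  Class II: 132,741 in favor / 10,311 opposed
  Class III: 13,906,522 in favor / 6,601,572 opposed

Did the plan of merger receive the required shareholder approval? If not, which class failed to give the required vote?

Class I: 3/4 of 12133037 = 9099777.75, rounded up to 9099778; 9,099,778 required, 9,102,952 in favor — approved.
Class II: 3/4 of 176987 = 132740.25, rounded up to 132741; 132,741 required, 132,741 in favor — approved.
Class III: 2/3 of 20859783 = 13906522; 13,906,522 required, 13,906,522 in favor — approved.

Approved — every class gave the required vote.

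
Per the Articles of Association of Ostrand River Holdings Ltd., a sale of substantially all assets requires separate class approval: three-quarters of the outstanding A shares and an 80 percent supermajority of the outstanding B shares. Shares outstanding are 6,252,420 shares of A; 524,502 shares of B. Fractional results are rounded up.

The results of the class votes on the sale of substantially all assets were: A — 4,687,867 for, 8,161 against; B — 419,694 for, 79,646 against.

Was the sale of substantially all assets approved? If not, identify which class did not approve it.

Not approved — the A shares did not give the required vote.

A: 3/4 of 6252420 = 4689315; 4,689,315 required, 4,687,867 in favor — not approved.
B: 4/5 of 524502 = 419601.60, rounded up to 419602; 419,602 required, 419,694 in favor — approved.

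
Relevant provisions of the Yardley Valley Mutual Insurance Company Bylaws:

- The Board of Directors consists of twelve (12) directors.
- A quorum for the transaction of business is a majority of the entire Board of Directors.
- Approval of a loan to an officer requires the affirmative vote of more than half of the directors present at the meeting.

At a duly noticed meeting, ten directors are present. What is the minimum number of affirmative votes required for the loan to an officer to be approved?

The loan to an officer requires a majority of the directors present (10).
A majority of 10 is 6.

6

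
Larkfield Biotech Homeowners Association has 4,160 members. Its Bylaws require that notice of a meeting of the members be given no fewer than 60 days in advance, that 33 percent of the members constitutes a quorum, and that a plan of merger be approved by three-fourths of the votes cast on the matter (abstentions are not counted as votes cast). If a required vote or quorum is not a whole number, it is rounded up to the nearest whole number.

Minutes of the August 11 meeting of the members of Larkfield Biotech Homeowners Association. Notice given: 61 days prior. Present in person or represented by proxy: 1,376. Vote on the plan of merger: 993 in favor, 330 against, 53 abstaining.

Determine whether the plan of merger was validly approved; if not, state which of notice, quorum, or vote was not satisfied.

Notice: 61 days given; 60 required. Satisfied.
Quorum: 33% of 4,160 = 1,372.80, rounded up to 1,373; 1,376 present. Satisfied.
Vote: requires three-fourths of the votes cast (1,376 − 53 abstaining = 1,323); 3/4 of 1323 = 992.25, rounded up to 993, so 993 needed; 993 in favor. Satisfied.

Valid — all requirements satisfied.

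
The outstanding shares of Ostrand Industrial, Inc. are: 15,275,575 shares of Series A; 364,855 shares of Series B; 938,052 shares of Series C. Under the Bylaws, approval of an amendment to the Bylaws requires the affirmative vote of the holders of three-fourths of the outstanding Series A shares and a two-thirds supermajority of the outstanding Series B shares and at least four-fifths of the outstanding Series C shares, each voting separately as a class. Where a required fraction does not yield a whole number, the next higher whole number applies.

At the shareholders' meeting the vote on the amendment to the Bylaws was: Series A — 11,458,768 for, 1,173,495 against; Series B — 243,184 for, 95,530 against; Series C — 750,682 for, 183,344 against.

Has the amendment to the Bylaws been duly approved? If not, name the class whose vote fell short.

Not approved — the Series B shares did not give the required vote.

Series A: 3/4 of 15275575 = 11456681.25, rounded up to 11456682; 11,456,682 required, 11,458,768 in favor — approved.
Series B: 2/3 of 364855 = 243236.67, rounded up to 243237; 243,237 required, 243,184 in favor — not approved.
Series C: 4/5 of 938052 = 750441.60, rounded up to 750442; 750,442 required, 750,682 in favor — approved.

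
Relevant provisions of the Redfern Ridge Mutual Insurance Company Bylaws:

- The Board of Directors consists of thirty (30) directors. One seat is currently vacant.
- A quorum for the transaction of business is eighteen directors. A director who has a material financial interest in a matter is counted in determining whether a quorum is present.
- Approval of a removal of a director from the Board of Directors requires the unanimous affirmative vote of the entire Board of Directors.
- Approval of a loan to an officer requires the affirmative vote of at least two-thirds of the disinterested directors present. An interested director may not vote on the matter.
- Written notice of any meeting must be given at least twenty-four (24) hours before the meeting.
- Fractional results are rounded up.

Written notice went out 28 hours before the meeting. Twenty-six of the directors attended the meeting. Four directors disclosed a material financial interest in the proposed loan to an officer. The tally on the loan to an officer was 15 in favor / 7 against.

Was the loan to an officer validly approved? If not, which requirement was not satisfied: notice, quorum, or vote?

Notice: 28 hours given; 24 required (28 ≥ 24). Satisfied.
Quorum: 26 present (interested directors count toward quorum); quorum is 18. Satisfied.
Vote: the loan to an officer requires two-thirds of the disinterested directors present (26 − 4 = 22). 2/3 of 22 = 14.67, rounded up to 15, so 15 affirmative votes are needed; 15 voted in favor. Satisfied.

Valid — all requirements satisfied.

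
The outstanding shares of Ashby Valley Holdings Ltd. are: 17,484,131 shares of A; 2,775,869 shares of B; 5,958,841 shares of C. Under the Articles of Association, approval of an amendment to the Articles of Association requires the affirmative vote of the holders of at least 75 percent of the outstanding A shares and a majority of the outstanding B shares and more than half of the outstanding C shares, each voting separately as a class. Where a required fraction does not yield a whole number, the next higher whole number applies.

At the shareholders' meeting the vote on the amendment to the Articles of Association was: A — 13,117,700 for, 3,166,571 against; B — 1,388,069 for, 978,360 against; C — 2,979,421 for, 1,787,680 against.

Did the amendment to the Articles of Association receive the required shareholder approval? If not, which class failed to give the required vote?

A: 3/4 of 17484131 = 13113098.25, rounded up to 13113099; 13,113,099 required, 13,117,700 in favor — approved.
B: a majority of 2775869 is 1387935; 1,387,935 required, 1,388,069 in favor — approved.
C: a majority of 5958841 is 2979421; 2,979,421 required, 2,979,421 in favor — approved.

Approved — every class gave the required vote.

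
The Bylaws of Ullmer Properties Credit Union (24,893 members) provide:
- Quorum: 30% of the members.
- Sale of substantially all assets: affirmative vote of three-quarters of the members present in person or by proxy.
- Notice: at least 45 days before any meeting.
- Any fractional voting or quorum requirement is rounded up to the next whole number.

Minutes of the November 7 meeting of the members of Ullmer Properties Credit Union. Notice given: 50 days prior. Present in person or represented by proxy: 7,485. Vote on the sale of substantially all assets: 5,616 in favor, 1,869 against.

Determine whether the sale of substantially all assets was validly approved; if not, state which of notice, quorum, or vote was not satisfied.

Valid — all requirements satisfied.

Notice: 50 days given; 45 required. Satisfied.
Quorum: 30% of 24,893 = 7,467.90, rounded up to 7,468; 7,485 present. Satisfied.
Vote: requires three-fourths of those present (7,485); 3/4 of 7485 = 5613.75, rounded up to 5614, so 5,614 needed; 5,616 in favor. Satisfied.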